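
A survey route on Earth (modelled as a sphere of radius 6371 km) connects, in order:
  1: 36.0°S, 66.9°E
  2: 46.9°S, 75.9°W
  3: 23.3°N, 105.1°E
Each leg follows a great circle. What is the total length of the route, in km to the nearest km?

27468 km

Leg 1→2: central angle 1.5819 rad, distance 10078.4 km.
Leg 2→3: central angle 2.7295 rad, distance 17389.4 km.
Total: 10078.4 + 17389.4 ≈ 27468 km.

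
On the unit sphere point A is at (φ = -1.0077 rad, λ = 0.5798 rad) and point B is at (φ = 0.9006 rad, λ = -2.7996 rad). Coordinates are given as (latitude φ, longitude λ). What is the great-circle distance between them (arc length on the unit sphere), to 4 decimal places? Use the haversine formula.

2.9678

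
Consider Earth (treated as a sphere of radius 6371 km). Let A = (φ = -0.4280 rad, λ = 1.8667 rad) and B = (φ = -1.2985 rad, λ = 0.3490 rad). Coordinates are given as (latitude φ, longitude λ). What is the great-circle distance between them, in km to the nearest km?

Let φ₁ = -0.4280 rad, φ₂ = -1.2985 rad, and Δλ = -1.5177 rad.
cos c = sin φ₁ sin φ₂ + cos φ₁ cos φ₂ cos Δλ = (-0.4151)(-0.9632) + (0.9098)(0.2689)(0.0531) = 0.41275,
so c = arccos(0.41275) = 1.14533 rad.
Distance = R·c = 6371 × 1.1453 ≈ 7297 km.

7297 km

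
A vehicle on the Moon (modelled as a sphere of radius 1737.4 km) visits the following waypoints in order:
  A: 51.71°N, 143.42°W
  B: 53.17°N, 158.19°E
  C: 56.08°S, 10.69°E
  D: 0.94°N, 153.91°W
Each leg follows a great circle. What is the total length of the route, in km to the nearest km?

Leg A→B: central angle 0.6043 rad, distance 1049.9 km.
Leg B→C: central angle 2.8125 rad, distance 4886.4 km.
Leg C→D: central angle 2.1550 rad, distance 3744.1 km.
Total: 1049.9 + 4886.4 + 3744.1 ≈ 9680 km.

9680 km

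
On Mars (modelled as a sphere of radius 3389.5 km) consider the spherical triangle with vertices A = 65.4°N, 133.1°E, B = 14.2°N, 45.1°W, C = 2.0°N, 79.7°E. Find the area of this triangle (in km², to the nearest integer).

22220078 km²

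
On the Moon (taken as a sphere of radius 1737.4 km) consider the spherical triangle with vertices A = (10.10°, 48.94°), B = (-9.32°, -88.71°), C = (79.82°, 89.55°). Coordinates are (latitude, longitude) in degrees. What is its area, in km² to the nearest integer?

7400102 km²

Side lengths (central angles): a = 1.9111, b = 1.2612, c = 2.4134 rad; semiperimeter s = 2.7928.
By l'Huilier's theorem, tan(E/4) = √[tan(s/2) tan((s−a)/2) tan((s−b)/2) tan((s−c)/2)], giving spherical excess E = 2.4515 rad.
Area = E·R² = 2.4515 × (1737.4)² ≈ 7400102 km².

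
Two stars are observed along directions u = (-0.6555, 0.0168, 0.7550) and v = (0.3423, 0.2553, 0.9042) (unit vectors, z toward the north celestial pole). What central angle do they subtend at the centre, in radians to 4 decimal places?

u·v = 0.4626; |u| = 1.0000, |v| = 1.0000.
cos θ = (u·v)/(|u||v|) = 0.4626, so θ = 1.0899 rad.

1.0899 rad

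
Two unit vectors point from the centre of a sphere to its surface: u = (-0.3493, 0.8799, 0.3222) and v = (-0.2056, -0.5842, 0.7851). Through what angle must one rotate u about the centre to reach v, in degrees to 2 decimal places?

u·v = -0.1893; |u| = 1.0000, |v| = 1.0000.
cos θ = (u·v)/(|u||v|) = -0.1893, so θ = 100.91°.

100.91°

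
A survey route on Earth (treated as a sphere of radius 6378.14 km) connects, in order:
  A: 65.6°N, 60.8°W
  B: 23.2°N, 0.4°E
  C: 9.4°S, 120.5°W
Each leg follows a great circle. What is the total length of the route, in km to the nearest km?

Leg A→B: central angle 0.9984 rad, distance 6367.7 km.
Leg B→C: central angle 2.1294 rad, distance 13581.7 km.
Total: 6367.7 + 13581.7 ≈ 19949 km.

19949 km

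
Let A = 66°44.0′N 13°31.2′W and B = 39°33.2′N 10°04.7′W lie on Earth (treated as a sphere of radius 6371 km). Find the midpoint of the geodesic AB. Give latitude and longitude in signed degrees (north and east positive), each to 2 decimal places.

The central angle between A and B is δ = 0.4756 rad.
With f = 0.5, the slerp weights are sin((1−f)δ)/sin δ = 0.5145 and sin(fδ)/sin δ = 0.5145.
Weighted sum of the unit vectors: (0.5145)·(0.3841,-0.0923,0.9187) + (0.5145)·(0.7591,-0.1349,0.6368) = (0.5881, -0.1169, 0.8003).
Converting back: φ = atan2(z, √(x²+y²)) = 53.15°, λ = atan2(y, x) = -11.24°.

53.15°, -11.24°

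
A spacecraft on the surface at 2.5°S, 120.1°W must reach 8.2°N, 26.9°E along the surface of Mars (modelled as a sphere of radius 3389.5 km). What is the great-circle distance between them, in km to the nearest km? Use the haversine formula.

8677 km

Let φ₁ = -0.0436 rad, φ₂ = 0.1431 rad, and Δλ = 2.5656 rad.
Haversine: a = sin²(Δφ/2) + cos φ₁ cos φ₂ sin²(Δλ/2) = 0.0087 + (0.9990)(0.9898)(0.9193) = 0.91776.
Central angle c = 2·arcsin(√a) = 2.55989 rad.
Distance = R·c = 3389.5 × 2.5599 ≈ 8677 km.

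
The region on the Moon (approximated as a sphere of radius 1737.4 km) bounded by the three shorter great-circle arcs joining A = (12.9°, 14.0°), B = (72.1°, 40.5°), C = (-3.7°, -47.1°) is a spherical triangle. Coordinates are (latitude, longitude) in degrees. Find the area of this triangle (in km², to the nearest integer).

Side lengths (central angles): a = 1.6194, b = 1.0976, c = 1.0695 rad; semiperimeter s = 1.8933.
By l'Huilier's theorem, tan(E/4) = √[tan(s/2) tan((s−a)/2) tan((s−b)/2) tan((s−c)/2)], giving spherical excess E = 0.7411 rad.
Area = E·R² = 0.7411 × (1737.4)² ≈ 2236956 km².

2236956 km²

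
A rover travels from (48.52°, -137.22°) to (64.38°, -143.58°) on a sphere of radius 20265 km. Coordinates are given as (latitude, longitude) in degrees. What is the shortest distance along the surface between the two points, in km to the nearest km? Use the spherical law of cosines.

5739 km

Let φ₁ = 0.8468 rad, φ₂ = 1.1236 rad, and Δλ = -0.1110 rad.
cos c = sin φ₁ sin φ₂ + cos φ₁ cos φ₂ cos Δλ = (0.7492)(0.9017) + (0.6624)(0.4324)(0.9938) = 0.96017,
so c = arccos(0.96017) = 0.28319 rad.
Distance = R·c = 20265 × 0.2832 ≈ 5739 km.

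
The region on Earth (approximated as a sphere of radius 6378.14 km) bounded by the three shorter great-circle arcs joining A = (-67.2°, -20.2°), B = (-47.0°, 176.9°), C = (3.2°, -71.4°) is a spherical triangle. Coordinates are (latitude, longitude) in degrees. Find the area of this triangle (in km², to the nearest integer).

44695779 km²

Side lengths (central angles): a = 1.8677, b = 1.3786, c = 1.1356 rad; semiperimeter s = 2.1910.
By l'Huilier's theorem, tan(E/4) = √[tan(s/2) tan((s−a)/2) tan((s−b)/2) tan((s−c)/2)], giving spherical excess E = 1.0987 rad.
Area = E·R² = 1.0987 × (6378.14)² ≈ 44695779 km².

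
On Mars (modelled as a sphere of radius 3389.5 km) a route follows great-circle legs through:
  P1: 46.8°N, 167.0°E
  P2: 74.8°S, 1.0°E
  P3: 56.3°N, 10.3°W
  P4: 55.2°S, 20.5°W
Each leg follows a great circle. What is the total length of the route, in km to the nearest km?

23337 km

Leg P1→P2: central angle 2.6417 rad, distance 8953.9 km.
Leg P2→P3: central angle 2.2919 rad, distance 7768.3 km.
Leg P3→P4: central angle 1.9514 rad, distance 6614.4 km.
Total: 8953.9 + 7768.3 + 6614.4 ≈ 23337 km.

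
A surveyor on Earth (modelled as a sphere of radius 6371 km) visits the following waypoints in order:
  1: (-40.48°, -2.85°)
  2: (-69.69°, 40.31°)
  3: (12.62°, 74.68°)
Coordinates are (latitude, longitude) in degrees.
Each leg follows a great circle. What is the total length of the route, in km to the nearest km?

Leg 1→2: central angle 0.6412 rad, distance 4084.8 km.
Leg 2→3: central angle 1.4960 rad, distance 9531.3 km.
Total: 4084.8 + 9531.3 ≈ 13616 km.

13616 km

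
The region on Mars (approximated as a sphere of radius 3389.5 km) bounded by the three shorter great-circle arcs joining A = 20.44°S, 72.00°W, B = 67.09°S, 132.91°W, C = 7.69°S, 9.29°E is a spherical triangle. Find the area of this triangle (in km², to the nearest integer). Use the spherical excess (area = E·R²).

11293722 km²

Side lengths (central angles): a = 1.7534, b = 1.3823, c = 1.0483 rad; semiperimeter s = 2.0920.
By l'Huilier's theorem, tan(E/4) = √[tan(s/2) tan((s−a)/2) tan((s−b)/2) tan((s−c)/2)], giving spherical excess E = 0.9830 rad.
Area = E·R² = 0.9830 × (3389.5)² ≈ 11293722 km².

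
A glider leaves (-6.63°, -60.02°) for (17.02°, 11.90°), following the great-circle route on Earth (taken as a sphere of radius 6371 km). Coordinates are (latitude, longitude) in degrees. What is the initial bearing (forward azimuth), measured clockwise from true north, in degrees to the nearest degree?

Δλ = 71.920° = 1.2552 rad.
y = sin Δλ · cos φ₂ = (0.9506)(0.9562) = 0.9090
x = cos φ₁ sin φ₂ − sin φ₁ cos φ₂ cos Δλ = (0.9933)(0.2927) − (-0.1155)(0.9562)(0.3103) = 0.3250
θ = atan2(y, x) = 70.33°, so the bearing is 70°.

70°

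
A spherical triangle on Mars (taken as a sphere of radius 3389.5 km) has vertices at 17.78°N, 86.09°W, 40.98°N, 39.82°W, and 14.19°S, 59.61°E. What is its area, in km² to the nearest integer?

9299476 km²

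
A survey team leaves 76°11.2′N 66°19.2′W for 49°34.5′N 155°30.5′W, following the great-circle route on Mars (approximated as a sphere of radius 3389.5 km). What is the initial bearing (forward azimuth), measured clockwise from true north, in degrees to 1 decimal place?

With φ₁ = 1.3297, φ₂ = 0.8652, Δλ = -1.5566 rad, the forward-azimuth formula gives
θ = atan2( sin Δλ cos φ₂ , cos φ₁ sin φ₂ − sin φ₁ cos φ₂ cos Δλ ) = atan2(-0.6484, 0.1728) = -75.07°.
Adding 360° brings this into [0°, 360°): 284.9°.

284.9°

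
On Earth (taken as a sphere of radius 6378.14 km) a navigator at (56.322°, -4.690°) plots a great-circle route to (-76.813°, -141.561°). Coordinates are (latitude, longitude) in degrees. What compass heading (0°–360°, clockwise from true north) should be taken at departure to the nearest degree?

201°

With φ₁ = 0.9830, φ₂ = -1.3406, Δλ = -2.3888 rad, the forward-azimuth formula gives
θ = atan2( sin Δλ cos φ₂ , cos φ₁ sin φ₂ − sin φ₁ cos φ₂ cos Δλ ) = atan2(-0.1560, -0.4014) = -158.76°.
Adding 360° brings this into [0°, 360°): 201°.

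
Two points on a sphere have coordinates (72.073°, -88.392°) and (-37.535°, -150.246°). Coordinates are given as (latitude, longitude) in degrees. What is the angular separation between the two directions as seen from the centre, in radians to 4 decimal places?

2.0539 rad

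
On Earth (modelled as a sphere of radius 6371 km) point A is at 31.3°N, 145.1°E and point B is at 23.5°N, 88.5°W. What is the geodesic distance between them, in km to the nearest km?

11669 km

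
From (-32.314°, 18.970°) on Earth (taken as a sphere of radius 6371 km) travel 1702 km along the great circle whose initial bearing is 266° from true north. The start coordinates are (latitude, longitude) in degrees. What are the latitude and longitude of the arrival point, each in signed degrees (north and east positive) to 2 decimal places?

Angular distance δ = d/R = 1702/6371 = 0.26715 rad; initial bearing θ = 4.6426 rad.
sin φ₂ = sin φ₁ cos δ + cos φ₁ sin δ cos θ = (-0.5346)(0.9645) + (0.8451)(0.2640)(-0.0698) = -0.5312, so φ₂ = -32.08°.
Δλ = atan2(sin θ sin δ cos φ₁, cos δ − sin φ₁ sin φ₂) = atan2(-0.2226, 0.6806) = -18.108°.
λ₂ = 18.970° − 18.108° = 0.86°.

-32.08°, 0.86°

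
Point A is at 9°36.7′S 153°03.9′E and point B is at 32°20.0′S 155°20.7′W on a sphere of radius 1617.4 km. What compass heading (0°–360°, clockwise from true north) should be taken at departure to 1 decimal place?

Δλ = 51.590° = 0.9004 rad.
y = sin Δλ · cos φ₂ = (0.7836)(0.8450) = 0.6621
x = cos φ₁ sin φ₂ − sin φ₁ cos φ₂ cos Δλ = (0.9860)(-0.5348) − (-0.1670)(0.8450)(0.6213) = -0.4397
θ = atan2(y, x) = 123.59°, so the bearing is 123.6°.

123.6°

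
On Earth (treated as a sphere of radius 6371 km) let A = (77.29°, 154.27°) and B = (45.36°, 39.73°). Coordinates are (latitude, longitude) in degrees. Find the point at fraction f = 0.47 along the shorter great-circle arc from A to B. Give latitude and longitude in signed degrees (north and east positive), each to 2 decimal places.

70.43°, 60.18°

Central angle δ = 0.8894 rad. Interpolating on the sphere with fraction f = 0.47:
P = [sin((1−f)δ)·A + sin(fδ)·B] / sin δ = 0.5847·A + 0.5227·B in Cartesian coordinates,
giving P = (0.1666, 0.2906, 0.9422), i.e. latitude 70.43°, longitude 60.18°.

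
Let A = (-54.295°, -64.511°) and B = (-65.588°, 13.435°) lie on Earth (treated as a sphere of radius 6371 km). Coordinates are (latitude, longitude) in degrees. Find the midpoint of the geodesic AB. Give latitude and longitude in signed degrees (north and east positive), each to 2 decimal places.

-65.57°, -33.41°

The central angle between A and B is δ = 0.6603 rad.
With f = 0.5, the slerp weights are sin((1−f)δ)/sin δ = 0.5285 and sin(fδ)/sin δ = 0.5285.
Weighted sum of the unit vectors: (0.5285)·(0.2512,-0.5268,-0.8120) + (0.5285)·(0.4020,0.0960,-0.9106) = (0.3452, -0.2277, -0.9105).
Converting back: φ = atan2(z, √(x²+y²)) = -65.57°, λ = atan2(y, x) = -33.41°.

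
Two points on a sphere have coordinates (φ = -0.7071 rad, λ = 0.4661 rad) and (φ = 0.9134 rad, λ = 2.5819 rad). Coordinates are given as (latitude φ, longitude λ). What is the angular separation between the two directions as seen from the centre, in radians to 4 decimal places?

2.4266 rad

Let φ₁ = -0.7071 rad, φ₂ = 0.9134 rad, and Δλ = 2.1158 rad.
cos c = sin φ₁ sin φ₂ + cos φ₁ cos φ₂ cos Δλ = (-0.6496)(0.7916) + (0.7602)(0.6111)(-0.5184) = -0.75508,
so c = arccos(-0.75508) = 2.42657 rad.
So the angular separation is 2.4266 rad.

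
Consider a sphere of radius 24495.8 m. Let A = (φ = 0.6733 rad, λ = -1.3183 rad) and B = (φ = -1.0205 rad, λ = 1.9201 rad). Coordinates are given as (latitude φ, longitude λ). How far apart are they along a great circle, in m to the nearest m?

68314 m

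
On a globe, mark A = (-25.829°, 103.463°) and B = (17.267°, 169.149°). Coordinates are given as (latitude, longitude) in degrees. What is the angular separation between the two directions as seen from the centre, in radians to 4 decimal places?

1.3443 rad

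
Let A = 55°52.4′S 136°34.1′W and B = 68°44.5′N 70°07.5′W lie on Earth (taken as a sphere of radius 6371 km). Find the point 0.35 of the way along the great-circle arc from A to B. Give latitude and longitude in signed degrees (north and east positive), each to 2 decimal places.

The central angle between A and B is δ = 2.3325 rad.
With f = 0.35, the slerp weights are sin((1−f)δ)/sin δ = 1.3798 and sin(fδ)/sin δ = 1.0070.
Weighted sum of the unit vectors: (1.3798)·(-0.4074,-0.3857,-0.8278) + (1.0070)·(0.1233,-0.3410,0.9320) = (-0.4380, -0.8756, -0.2038).
Converting back: φ = atan2(z, √(x²+y²)) = -11.76°, λ = atan2(y, x) = -116.58°.

-11.76°, -116.58°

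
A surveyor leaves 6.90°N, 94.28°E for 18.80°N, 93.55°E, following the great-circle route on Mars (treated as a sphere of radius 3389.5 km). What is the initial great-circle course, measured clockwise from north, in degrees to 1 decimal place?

356.7°

Δλ = -0.730° = -0.0127 rad.
y = sin Δλ · cos φ₂ = (-0.0127)(0.9466) = -0.0121
x = cos φ₁ sin φ₂ − sin φ₁ cos φ₂ cos Δλ = (0.9928)(0.3223) − (0.1201)(0.9466)(0.9999) = 0.2062
θ = atan2(y, x) = -3.35°; adding 360° gives 356.7°.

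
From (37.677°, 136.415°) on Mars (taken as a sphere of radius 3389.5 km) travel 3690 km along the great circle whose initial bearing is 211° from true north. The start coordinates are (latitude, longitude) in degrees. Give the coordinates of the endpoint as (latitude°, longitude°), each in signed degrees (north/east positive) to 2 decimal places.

-18.52°, 107.65°

Angular distance δ = d/R = 3690/3389.5 = 1.08866 rad; initial bearing θ = 3.6826 rad.
sin φ₂ = sin φ₁ cos δ + cos φ₁ sin δ cos θ = (0.6112)(0.4637) + (0.7915)(0.8860)(-0.8572) = -0.3177, so φ₂ = -18.52°.
Δλ = atan2(sin θ sin δ cos φ₁, cos δ − sin φ₁ sin φ₂) = atan2(-0.3612, 0.6578) = -28.767°.
λ₂ = 136.415° − 28.767° = 107.65°.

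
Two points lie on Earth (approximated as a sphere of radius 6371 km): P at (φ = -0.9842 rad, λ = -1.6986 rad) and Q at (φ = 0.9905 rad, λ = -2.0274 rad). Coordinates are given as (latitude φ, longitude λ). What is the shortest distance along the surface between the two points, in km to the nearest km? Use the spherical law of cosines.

Let φ₁ = -0.9842 rad, φ₂ = 0.9905 rad, and Δλ = -0.3288 rad.
cos c = sin φ₁ sin φ₂ + cos φ₁ cos φ₂ cos Δλ = (-0.8328)(0.8363) + (0.5535)(0.5483)(0.9464) = -0.40927,
so c = arccos(-0.40927) = 1.99245 rad.
Distance = R·c = 6371 × 1.9924 ≈ 12694 km.

12694 km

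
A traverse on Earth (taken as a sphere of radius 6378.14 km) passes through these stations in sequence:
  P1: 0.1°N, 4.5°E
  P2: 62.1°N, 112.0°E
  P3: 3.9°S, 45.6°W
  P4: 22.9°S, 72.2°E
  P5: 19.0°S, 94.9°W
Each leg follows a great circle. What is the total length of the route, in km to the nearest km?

52032 km

Leg P1→P2: central angle 1.7104 rad, distance 10909.3 km.
Leg P2→P3: central angle 2.0849 rad, distance 13297.6 km.
Leg P3→P4: central angle 1.9847 rad, distance 12658.6 km.
Leg P4→P5: central angle 2.3780 rad, distance 15167.0 km.
Total: 10909.3 + 13297.6 + 12658.6 + 15167.0 ≈ 52032 km.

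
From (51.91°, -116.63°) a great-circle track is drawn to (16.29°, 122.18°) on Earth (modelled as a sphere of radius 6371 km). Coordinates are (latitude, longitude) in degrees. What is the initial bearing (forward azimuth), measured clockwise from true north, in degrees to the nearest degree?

304°

With φ₁ = 0.9060, φ₂ = 0.2843, Δλ = -2.1152 rad, the forward-azimuth formula gives
θ = atan2( sin Δλ cos φ₂ , cos φ₁ sin φ₂ − sin φ₁ cos φ₂ cos Δλ ) = atan2(-0.8211, 0.5643) = -55.50°.
Adding 360° brings this into [0°, 360°): 304°.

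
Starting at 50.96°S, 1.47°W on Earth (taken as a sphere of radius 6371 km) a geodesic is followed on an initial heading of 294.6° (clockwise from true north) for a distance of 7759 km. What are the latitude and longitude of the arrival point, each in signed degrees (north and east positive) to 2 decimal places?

-1.29°, -60.05°

Angular distance δ = d/R = 7759/6371 = 1.21786 rad; initial bearing θ = 5.1417 rad.
sin φ₂ = sin φ₁ cos δ + cos φ₁ sin δ cos θ = (-0.7767)(0.3457) + (0.6299)(0.9384)(0.4163) = -0.0224, so φ₂ = -1.29°.
Δλ = atan2(sin θ sin δ cos φ₁, cos δ − sin φ₁ sin φ₂) = atan2(-0.5374, 0.3282) = -58.584°.
λ₂ = -1.470° − 58.584° = -60.05°.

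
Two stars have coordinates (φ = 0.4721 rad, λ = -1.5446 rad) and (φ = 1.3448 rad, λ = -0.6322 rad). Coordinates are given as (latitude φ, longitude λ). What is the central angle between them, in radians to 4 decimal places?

0.9700 rad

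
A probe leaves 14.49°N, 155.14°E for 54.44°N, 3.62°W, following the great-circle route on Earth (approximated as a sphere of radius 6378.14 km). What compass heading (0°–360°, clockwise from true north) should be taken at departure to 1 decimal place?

347.1°

Δλ = -158.760° = -2.7709 rad.
y = sin Δλ · cos φ₂ = (-0.3623)(0.5816) = -0.2107
x = cos φ₁ sin φ₂ − sin φ₁ cos φ₂ cos Δλ = (0.9682)(0.8135) − (0.2502)(0.5816)(-0.9321) = 0.9233
θ = atan2(y, x) = -12.85°; adding 360° gives 347.1°.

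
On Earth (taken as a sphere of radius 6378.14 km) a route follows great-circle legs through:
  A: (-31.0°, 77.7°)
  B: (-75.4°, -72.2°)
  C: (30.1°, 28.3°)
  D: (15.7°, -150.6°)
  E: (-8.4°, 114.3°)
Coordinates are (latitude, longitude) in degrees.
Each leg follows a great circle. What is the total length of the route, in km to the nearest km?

47294 km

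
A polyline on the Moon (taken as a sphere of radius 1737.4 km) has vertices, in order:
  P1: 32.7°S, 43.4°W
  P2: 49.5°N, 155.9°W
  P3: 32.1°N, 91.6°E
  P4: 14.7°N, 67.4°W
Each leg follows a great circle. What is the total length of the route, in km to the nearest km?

10195 km

Leg P1→P2: central angle 2.2395 rad, distance 3890.9 km.
Leg P2→P3: central angle 1.3760 rad, distance 2390.7 km.
Leg P3→P4: central angle 2.2525 rad, distance 3913.5 km.
Total: 3890.9 + 2390.7 + 3913.5 ≈ 10195 km.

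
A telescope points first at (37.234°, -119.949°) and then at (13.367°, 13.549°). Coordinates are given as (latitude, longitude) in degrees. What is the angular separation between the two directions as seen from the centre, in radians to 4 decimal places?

In radians: φ₁ = 0.6499, φ₂ = 0.2333, Δλ = 133.498° = 2.3300 rad.
cos c = sin φ₁ sin φ₂ + cos φ₁ cos φ₂ cos Δλ = (0.6051)(0.2312) + (0.7962)(0.9729)(-0.6883) = -0.39330,
so c = arccos(-0.39330) = 1.97501 rad.
So the angular separation is 1.9750 rad.

1.9750 rad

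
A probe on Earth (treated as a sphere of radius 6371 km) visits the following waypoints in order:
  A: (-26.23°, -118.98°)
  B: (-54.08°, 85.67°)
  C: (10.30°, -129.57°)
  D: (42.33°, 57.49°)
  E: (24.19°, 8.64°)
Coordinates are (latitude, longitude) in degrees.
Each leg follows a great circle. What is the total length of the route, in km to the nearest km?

44022 km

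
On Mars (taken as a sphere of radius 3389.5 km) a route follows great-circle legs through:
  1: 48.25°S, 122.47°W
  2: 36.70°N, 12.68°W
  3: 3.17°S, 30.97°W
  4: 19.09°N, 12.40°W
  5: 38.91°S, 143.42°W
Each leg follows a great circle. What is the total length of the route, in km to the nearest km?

19784 km

Leg 1→2: central angle 2.2480 rad, distance 7619.6 km.
Leg 2→3: central angle 0.7568 rad, distance 2565.1 km.
Leg 3→4: central angle 0.5026 rad, distance 1703.5 km.
Leg 4→5: central angle 2.3296 rad, distance 7896.1 km.
Total: 7619.6 + 2565.1 + 1703.5 + 7896.1 ≈ 19784 km.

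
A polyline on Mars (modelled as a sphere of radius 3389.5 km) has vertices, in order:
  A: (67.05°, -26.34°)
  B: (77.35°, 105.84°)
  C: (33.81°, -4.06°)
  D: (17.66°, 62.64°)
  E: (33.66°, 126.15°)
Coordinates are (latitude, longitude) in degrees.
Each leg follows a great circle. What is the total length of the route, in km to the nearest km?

12643 km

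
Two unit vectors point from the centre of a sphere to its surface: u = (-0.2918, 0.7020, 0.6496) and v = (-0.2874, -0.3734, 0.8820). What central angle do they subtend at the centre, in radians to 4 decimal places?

1.1650 rad

u·v = 0.3947; |u| = 1.0000, |v| = 1.0000.
cos θ = (u·v)/(|u||v|) = 0.3947, so θ = 1.1650 rad.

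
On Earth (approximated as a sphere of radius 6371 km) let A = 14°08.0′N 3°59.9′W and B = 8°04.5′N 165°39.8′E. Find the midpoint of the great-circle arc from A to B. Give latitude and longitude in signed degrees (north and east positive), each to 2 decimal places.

The central angle between A and B is δ = 2.7146 rad.
With f = 0.5, the slerp weights are sin((1−f)δ)/sin δ = 2.3600 and sin(fδ)/sin δ = 2.3600.
Weighted sum of the unit vectors: (2.3600)·(0.9674,-0.0676,0.2442) + (2.3600)·(-0.9593,0.2452,0.1405) = (0.0192, 0.4190, 0.9078).
Converting back: φ = atan2(z, √(x²+y²)) = 65.20°, λ = atan2(y, x) = 87.38°.

65.20°, 87.38°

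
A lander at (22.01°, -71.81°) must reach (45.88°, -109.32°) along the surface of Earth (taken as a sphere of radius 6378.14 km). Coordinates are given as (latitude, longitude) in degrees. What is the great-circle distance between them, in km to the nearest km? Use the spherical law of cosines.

4302 km

With latitudes φ₁ = 22.010°, φ₂ = 45.880° and longitude difference Δλ = -37.510°:
cos c = sin φ₁ sin φ₂ + cos φ₁ cos φ₂ cos Δλ = (0.3748)(0.7179) + (0.9271)(0.6962)(0.7932) = 0.78102,
so c = arccos(0.78102) = 0.67450 rad.
Distance = R·c = 6378.14 × 0.6745 ≈ 4302 km.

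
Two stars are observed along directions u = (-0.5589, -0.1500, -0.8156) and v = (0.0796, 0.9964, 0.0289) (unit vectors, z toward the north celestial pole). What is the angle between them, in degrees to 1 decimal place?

u·v = -0.2175; |u| = 1.0000, |v| = 1.0000.
cos θ = (u·v)/(|u||v|) = -0.2175, so θ = 102.6°.

102.6°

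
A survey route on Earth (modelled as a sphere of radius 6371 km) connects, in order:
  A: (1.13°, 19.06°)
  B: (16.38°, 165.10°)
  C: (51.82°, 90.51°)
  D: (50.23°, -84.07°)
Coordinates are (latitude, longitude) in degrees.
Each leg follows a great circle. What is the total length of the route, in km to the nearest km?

31996 km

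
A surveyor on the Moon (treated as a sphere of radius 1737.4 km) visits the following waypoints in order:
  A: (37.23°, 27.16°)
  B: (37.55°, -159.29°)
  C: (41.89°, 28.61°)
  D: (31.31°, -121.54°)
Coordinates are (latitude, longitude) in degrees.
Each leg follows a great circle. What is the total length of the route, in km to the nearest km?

9310 km

Leg A→B: central angle 1.8323 rad, distance 3183.4 km.
Leg B→C: central angle 1.7494 rad, distance 3039.4 km.
Leg C→D: central angle 1.7769 rad, distance 3087.2 km.
Total: 3183.4 + 3039.4 + 3087.2 ≈ 9310 km.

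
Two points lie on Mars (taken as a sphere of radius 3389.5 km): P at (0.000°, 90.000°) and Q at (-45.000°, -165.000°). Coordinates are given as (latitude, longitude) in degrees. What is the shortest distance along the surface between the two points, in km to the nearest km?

5948 km

Let φ₁ = 0.0000 rad, φ₂ = -0.7854 rad, and Δλ = 1.8326 rad.
cos c = sin φ₁ sin φ₂ + cos φ₁ cos φ₂ cos Δλ = (0.0000)(-0.7071) + (1.0000)(0.7071)(-0.2588) = -0.18301,
so c = arccos(-0.18301) = 1.75485 rad.
Distance = R·c = 3389.5 × 1.7548 ≈ 5948 km.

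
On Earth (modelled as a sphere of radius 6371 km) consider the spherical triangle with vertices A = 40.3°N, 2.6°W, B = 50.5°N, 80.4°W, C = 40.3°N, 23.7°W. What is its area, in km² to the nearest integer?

2856264 km²

Side lengths (central angles): a = 0.6991, b = 0.2802, c = 0.9253 rad; semiperimeter s = 0.9523.
By l'Huilier's theorem, tan(E/4) = √[tan(s/2) tan((s−a)/2) tan((s−b)/2) tan((s−c)/2)], giving spherical excess E = 0.0704 rad.
Area = E·R² = 0.0704 × (6371)² ≈ 2856264 km².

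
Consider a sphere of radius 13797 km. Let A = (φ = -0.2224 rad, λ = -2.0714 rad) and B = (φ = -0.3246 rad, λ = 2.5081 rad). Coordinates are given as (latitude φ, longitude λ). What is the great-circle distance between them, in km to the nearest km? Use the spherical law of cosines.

22392 km

In radians: φ₁ = -0.2224, φ₂ = -0.3246, Δλ = -97.614° = -1.7037 rad.
cos c = sin φ₁ sin φ₂ + cos φ₁ cos φ₂ cos Δλ = (-0.2206)(-0.3189) + (0.9754)(0.9478)(-0.1325) = -0.05214,
so c = arccos(-0.05214) = 1.62296 rad.
Distance = R·c = 13797 × 1.6230 ≈ 22392 km.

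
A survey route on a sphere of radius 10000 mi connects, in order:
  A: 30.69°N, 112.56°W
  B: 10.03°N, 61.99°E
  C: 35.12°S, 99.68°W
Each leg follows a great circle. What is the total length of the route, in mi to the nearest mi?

Leg A→B: central angle 2.4250 rad, distance 24250.5 mi.
Leg B→C: central angle 2.6155 rad, distance 26155.0 mi.
Total: 24250.5 + 26155.0 ≈ 50405 mi.

50405 mi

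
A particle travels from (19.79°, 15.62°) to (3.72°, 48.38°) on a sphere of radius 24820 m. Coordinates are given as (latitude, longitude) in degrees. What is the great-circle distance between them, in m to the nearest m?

15486 m

In radians: φ₁ = 0.3454, φ₂ = 0.0649, Δλ = 32.760° = 0.5718 rad.
Haversine: a = sin²(Δφ/2) + cos φ₁ cos φ₂ sin²(Δλ/2) = 0.0195 + (0.9409)(0.9979)(0.0795) = 0.09421.
Central angle c = 2·arcsin(√a) = 0.62395 rad.
Distance = R·c = 24820 × 0.6239 ≈ 15486 m.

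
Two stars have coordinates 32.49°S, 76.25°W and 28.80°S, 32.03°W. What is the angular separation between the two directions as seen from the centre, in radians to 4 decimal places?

0.6624 rad

In radians: φ₁ = -0.5671, φ₂ = -0.5027, Δλ = 44.220° = 0.7718 rad.
cos c = sin φ₁ sin φ₂ + cos φ₁ cos φ₂ cos Δλ = (-0.5372)(-0.4818) + (0.8435)(0.8763)(0.7167) = 0.78850,
so c = arccos(0.78850) = 0.66243 rad.
So the angular separation is 0.6624 rad.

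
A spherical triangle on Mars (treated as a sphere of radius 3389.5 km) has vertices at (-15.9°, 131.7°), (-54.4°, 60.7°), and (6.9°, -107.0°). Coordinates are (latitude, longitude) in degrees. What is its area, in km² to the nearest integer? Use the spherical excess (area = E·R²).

Side lengths (central angles): a = 2.2947, b = 2.1281, c = 1.1538 rad; semiperimeter s = 2.7883.
By l'Huilier's theorem, tan(E/4) = √[tan(s/2) tan((s−a)/2) tan((s−b)/2) tan((s−c)/2)], giving spherical excess E = 2.4907 rad.
Area = E·R² = 2.4907 × (3389.5)² ≈ 28614859 km².

28614859 km²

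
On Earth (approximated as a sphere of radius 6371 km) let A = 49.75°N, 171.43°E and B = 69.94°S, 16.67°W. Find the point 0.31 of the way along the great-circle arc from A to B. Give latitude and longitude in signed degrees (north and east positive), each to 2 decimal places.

Central angle δ = 2.7829 rad. Interpolating on the sphere with fraction f = 0.31:
P = [sin((1−f)δ)·A + sin(fδ)·B] / sin δ = 2.6762·A + 2.1635·B in Cartesian coordinates,
giving P = (-0.9989, 0.0448, 0.0103), i.e. latitude 0.59°, longitude 177.43°.

0.59°, 177.43°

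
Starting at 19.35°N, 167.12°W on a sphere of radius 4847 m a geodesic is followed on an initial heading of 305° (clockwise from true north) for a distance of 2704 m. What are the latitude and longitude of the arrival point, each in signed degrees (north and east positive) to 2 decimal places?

Angular distance δ = d/R = 2704/4847 = 0.55787 rad; initial bearing θ = 5.3233 rad.
sin φ₂ = sin φ₁ cos δ + cos φ₁ sin δ cos θ = (0.3313)(0.8484) + (0.9435)(0.5294)(0.5736) = 0.5676, so φ₂ = 34.58°.
Δλ = atan2(sin θ sin δ cos φ₁, cos δ − sin φ₁ sin φ₂) = atan2(-0.4091, 0.6603) = -31.783°.
λ₂ = -167.120° − 31.783° = -198.90° → 161.10° after wrapping to (−180°, 180°].

34.58°, 161.10°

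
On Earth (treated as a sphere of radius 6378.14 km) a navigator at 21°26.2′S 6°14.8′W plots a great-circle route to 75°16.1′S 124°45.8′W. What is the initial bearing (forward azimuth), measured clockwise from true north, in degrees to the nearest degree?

Δλ = -118.517° = -2.0685 rad.
y = sin Δλ · cos φ₂ = (-0.8787)(0.2543) = -0.2234
x = cos φ₁ sin φ₂ − sin φ₁ cos φ₂ cos Δλ = (0.9308)(-0.9671) − (-0.3655)(0.2543)(-0.4774) = -0.9446
θ = atan2(y, x) = -166.69°; adding 360° gives 193°.

193°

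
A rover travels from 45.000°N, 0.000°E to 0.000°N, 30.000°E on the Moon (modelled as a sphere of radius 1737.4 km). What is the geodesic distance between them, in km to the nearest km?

1584 km

In radians: φ₁ = 0.7854, φ₂ = 0.0000, Δλ = 30.000° = 0.5236 rad.
cos c = sin φ₁ sin φ₂ + cos φ₁ cos φ₂ cos Δλ = (0.7071)(0.0000) + (0.7071)(1.0000)(0.8660) = 0.61237,
so c = arccos(0.61237) = 0.91174 rad.
Distance = R·c = 1737.4 × 0.9117 ≈ 1584 km.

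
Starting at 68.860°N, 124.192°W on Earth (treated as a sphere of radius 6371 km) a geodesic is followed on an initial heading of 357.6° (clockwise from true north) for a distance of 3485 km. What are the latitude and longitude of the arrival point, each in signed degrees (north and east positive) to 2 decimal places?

Angular distance δ = d/R = 3485/6371 = 0.54701 rad; initial bearing θ = 6.2413 rad.
sin φ₂ = sin φ₁ cos δ + cos φ₁ sin δ cos θ = (0.9327)(0.8541) + (0.3606)(0.5201)(0.9991) = 0.9840, so φ₂ = 79.75°.
Δλ = atan2(sin θ sin δ cos φ₁, cos δ − sin φ₁ sin φ₂) = atan2(-0.0079, -0.0637) = -172.972°.
λ₂ = -124.192° − 172.972° = -297.16° → 62.84° after wrapping to (−180°, 180°].

79.75°, 62.84°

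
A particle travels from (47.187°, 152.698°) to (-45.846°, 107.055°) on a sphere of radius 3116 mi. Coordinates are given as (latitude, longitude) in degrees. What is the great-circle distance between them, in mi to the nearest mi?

With latitudes φ₁ = 47.187°, φ₂ = -45.846° and longitude difference Δλ = -45.643°:
cos c = sin φ₁ sin φ₂ + cos φ₁ cos φ₂ cos Δλ = (0.7336)(-0.7175) + (0.6796)(0.6966)(0.6991) = -0.19535,
so c = arccos(-0.19535) = 1.76741 rad.
Distance = R·c = 3116 × 1.7674 ≈ 5507 mi.

5507 mi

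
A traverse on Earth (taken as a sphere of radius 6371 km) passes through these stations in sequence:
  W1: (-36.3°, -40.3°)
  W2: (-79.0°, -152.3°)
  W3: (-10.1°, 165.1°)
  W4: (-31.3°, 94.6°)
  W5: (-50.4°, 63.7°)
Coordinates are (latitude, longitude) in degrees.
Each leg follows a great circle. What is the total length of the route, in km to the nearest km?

Leg W1→W2: central angle 1.0198 rad, distance 6497.2 km.
Leg W2→W3: central angle 1.2552 rad, distance 7996.6 km.
Leg W3→W4: central angle 1.1897 rad, distance 7579.8 km.
Leg W4→W5: central angle 0.5204 rad, distance 3315.2 km.
Total: 6497.2 + 7996.6 + 7579.8 + 3315.2 ≈ 25389 km.

25389 km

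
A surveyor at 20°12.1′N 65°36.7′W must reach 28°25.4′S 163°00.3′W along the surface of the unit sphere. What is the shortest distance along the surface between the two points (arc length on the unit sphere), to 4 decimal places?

1.8448

With latitudes φ₁ = 20.202°, φ₂ = -28.423° and longitude difference Δλ = -97.393°:
Haversine: a = sin²(Δφ/2) + cos φ₁ cos φ₂ sin²(Δλ/2) = 0.1695 + (0.9385)(0.8795)(0.5643) = 0.63529.
Central angle c = 2·arcsin(√a) = 1.84479 rad.
On the unit sphere the arc length equals the central angle: 1.8448.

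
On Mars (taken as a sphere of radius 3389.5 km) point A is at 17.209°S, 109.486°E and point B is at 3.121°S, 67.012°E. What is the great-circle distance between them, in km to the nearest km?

Let φ₁ = -0.3004 rad, φ₂ = -0.0545 rad, and Δλ = -0.7413 rad.
cos c = sin φ₁ sin φ₂ + cos φ₁ cos φ₂ cos Δλ = (-0.2959)(-0.0544) + (0.9552)(0.9985)(0.7376) = 0.71963,
so c = arccos(0.71963) = 0.76753 rad.
Distance = R·c = 3389.5 × 0.7675 ≈ 2602 km.

2602 km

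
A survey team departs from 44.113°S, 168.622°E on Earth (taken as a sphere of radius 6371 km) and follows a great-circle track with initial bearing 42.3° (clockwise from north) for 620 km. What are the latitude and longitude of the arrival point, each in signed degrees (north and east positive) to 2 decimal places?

Angular distance δ = d/R = 620/6371 = 0.09732 rad; initial bearing θ = 0.7383 rad.
sin φ₂ = sin φ₁ cos δ + cos φ₁ sin δ cos θ = (-0.6961)(0.9953) + (0.7180)(0.0972)(0.7396) = -0.6412, so φ₂ = -39.88°.
Δλ = atan2(sin θ sin δ cos φ₁, cos δ − sin φ₁ sin φ₂) = atan2(0.0469, 0.5490) = 4.888°.
λ₂ = 168.622° + 4.888° = 173.51°.

-39.88°, 173.51°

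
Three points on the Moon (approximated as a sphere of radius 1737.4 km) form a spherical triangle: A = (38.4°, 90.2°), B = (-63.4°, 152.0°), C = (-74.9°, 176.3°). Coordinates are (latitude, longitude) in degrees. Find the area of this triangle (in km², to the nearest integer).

524770 km²

Side lengths (central angles): a = 0.2472, b = 2.1967, c = 1.9710 rad; semiperimeter s = 2.2074.
By l'Huilier's theorem, tan(E/4) = √[tan(s/2) tan((s−a)/2) tan((s−b)/2) tan((s−c)/2)], giving spherical excess E = 0.1738 rad.
Area = E·R² = 0.1738 × (1737.4)² ≈ 524770 km².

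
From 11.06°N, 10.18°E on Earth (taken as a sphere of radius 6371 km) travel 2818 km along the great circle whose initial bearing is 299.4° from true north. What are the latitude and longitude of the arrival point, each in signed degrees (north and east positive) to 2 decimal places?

22.31°, -13.59°

Angular distance δ = d/R = 2818/6371 = 0.44232 rad; initial bearing θ = 5.2255 rad.
sin φ₂ = sin φ₁ cos δ + cos φ₁ sin δ cos θ = (0.1918)(0.9038) + (0.9814)(0.4280)(0.4909) = 0.3796, so φ₂ = 22.31°.
Δλ = atan2(sin θ sin δ cos φ₁, cos δ − sin φ₁ sin φ₂) = atan2(-0.3660, 0.8309) = -23.771°.
λ₂ = 10.180° − 23.771° = -13.59°.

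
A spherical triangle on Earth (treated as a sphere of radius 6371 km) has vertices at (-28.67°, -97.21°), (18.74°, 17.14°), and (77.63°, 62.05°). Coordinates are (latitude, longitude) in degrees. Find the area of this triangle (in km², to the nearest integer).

Side lengths (central angles): a = 1.0956, b = 2.2710, c = 2.0906 rad; semiperimeter s = 2.7286.
By l'Huilier's theorem, tan(E/4) = √[tan(s/2) tan((s−a)/2) tan((s−b)/2) tan((s−c)/2)], giving spherical excess E = 2.2348 rad.
Area = E·R² = 2.2348 × (6371)² ≈ 90710207 km².

90710207 km²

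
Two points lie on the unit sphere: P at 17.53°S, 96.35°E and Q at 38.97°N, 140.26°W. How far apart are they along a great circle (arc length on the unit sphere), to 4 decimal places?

In radians: φ₁ = -0.3060, φ₂ = 0.6802, Δλ = 123.390° = 2.1536 rad.
cos c = sin φ₁ sin φ₂ + cos φ₁ cos φ₂ cos Δλ = (-0.3012)(0.6289) + (0.9536)(0.7775)(-0.5503) = -0.59743,
so c = arccos(-0.59743) = 2.21109 rad.
On the unit sphere the arc length equals the central angle: 2.2111.

2.2111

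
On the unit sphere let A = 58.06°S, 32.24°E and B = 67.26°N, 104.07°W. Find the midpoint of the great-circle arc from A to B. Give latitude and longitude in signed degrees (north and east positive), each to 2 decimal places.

The central angle between A and B is δ = 2.7666 rad.
With f = 0.5, the slerp weights are sin((1−f)δ)/sin δ = 2.6824 and sin(fδ)/sin δ = 2.6824.
Weighted sum of the unit vectors: (2.6824)·(0.4475,0.2822,-0.8486) + (2.6824)·(-0.0940,-0.3750,0.9223) = (0.9482, -0.2487, 0.1976).
Converting back: φ = atan2(z, √(x²+y²)) = 11.40°, λ = atan2(y, x) = -14.70°.

11.40°, -14.70°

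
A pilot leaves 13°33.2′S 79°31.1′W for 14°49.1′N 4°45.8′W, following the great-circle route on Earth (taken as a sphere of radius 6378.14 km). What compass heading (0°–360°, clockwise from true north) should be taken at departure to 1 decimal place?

71.7°

Δλ = 74.755° = 1.3047 rad.
y = sin Δλ · cos φ₂ = (0.9648)(0.9667) = 0.9327
x = cos φ₁ sin φ₂ − sin φ₁ cos φ₂ cos Δλ = (0.9722)(0.2558) − (-0.2344)(0.9667)(0.2629) = 0.3082
θ = atan2(y, x) = 71.71°, so the bearing is 71.7°.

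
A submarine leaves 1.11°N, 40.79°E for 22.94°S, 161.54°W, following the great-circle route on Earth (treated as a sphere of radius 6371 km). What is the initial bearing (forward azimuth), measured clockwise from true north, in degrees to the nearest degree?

Δλ = 157.670° = 2.7519 rad.
y = sin Δλ · cos φ₂ = (0.3799)(0.9209) = 0.3499
x = cos φ₁ sin φ₂ − sin φ₁ cos φ₂ cos Δλ = (0.9998)(-0.3898) − (0.0194)(0.9209)(-0.9250) = -0.3732
θ = atan2(y, x) = 136.85°, so the bearing is 137°.

137°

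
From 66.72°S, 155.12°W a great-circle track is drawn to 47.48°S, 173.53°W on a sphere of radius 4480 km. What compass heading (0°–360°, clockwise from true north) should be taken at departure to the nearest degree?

Δλ = -18.410° = -0.3213 rad.
y = sin Δλ · cos φ₂ = (-0.3158)(0.6758) = -0.2134
x = cos φ₁ sin φ₂ − sin φ₁ cos φ₂ cos Δλ = (0.3952)(-0.7370) − (-0.9186)(0.6758)(0.9488) = 0.2978
θ = atan2(y, x) = -35.63°; adding 360° gives 324°.

324°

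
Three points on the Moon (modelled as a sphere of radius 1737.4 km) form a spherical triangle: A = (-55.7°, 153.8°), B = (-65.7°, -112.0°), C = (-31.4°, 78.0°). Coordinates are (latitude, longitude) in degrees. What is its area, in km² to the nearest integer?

Side lengths (central angles): a = 1.4415, b = 0.9903, c = 0.7438 rad; semiperimeter s = 1.5878.
By l'Huilier's theorem, tan(E/4) = √[tan(s/2) tan((s−a)/2) tan((s−b)/2) tan((s−c)/2)], giving spherical excess E = 0.4047 rad.
Area = E·R² = 0.4047 × (1737.4)² ≈ 1221611 km².

1221611 km²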